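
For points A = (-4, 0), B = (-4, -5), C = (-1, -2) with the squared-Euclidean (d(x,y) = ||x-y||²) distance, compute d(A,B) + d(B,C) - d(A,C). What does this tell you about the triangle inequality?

d(A,B) = 0² + 5² = 25, d(B,C) = 3² + 3² = 18, d(A,C) = 3² + 2² = 13.
d(A,B) + d(B,C) - d(A,C) = 25 + 18 - 13 = 43 - 13 = 30. This is ≥ 0, so the triangle inequality holds for these points.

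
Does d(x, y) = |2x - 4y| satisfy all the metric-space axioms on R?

No. d fails symmetry: d(7, 4) = |2·7 - 4·4| = |-2| = 2, but d(4, 7) = |2·4 - 4·7| = |-20| = 20. Since 2 ≠ 20, d(x,y) ≠ d(y,x) in general.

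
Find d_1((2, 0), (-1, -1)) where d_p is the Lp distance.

Σ|x_i - y_i| = |2 - (-1)| + |0 - (-1)| = 3 + 1 = 4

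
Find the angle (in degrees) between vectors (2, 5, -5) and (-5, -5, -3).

With u = (2, 5, -5), v = (-5, -5, -3):
u·v = 2·(-5) + 5·(-5) + (-5)·(-3) = (-10) + (-25) + 15 = -20.
|u| = √(2² + 5² + (-5)²) = √54, |v| = √((-5)² + (-5)² + (-3)²) = √59, so |u||v| = √(54·59) = √3186.
cos θ = (u·v)/(|u||v|) = -20/√3186 ≈ -0.354329
θ = arccos(-0.354329) ≈ 110.75°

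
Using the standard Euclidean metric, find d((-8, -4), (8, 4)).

√(Σ(x_i - y_i)²) = √((-8 - 8)² + (-4 - 4)²)
= √((-16)² + (-8)²) = √(256 + 64) = √320 ≈ 17.8885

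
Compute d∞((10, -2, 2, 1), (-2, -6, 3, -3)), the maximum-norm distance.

max(|x_i - y_i|) = max(|10 - (-2)|, |-2 - (-6)|, |2 - 3|, |1 - (-3)|) = max(12, 4, 1, 4) = 12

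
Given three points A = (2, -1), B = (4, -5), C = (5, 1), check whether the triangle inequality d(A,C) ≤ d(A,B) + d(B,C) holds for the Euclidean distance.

d(A,B) = √(2² + 4²) = √20 ≈ 4.4721, d(B,C) = √(1² + 6²) = √37 ≈ 6.0828, d(A,C) = √(3² + 2²) = √13 ≈ 3.6056.
d(A,C) ≈ 3.6056 ≤ 4.4721 + 6.0828 = 10.5549. Triangle inequality is satisfied.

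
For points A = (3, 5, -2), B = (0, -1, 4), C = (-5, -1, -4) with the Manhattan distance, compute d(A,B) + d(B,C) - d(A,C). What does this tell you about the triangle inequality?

d(A,B) = 3 + 6 + 6 = 15, d(B,C) = 5 + 0 + 8 = 13, d(A,C) = 8 + 6 + 2 = 16.
d(A,B) + d(B,C) - d(A,C) = 15 + 13 - 16 = 28 - 16 = 12. This is ≥ 0, so the triangle inequality holds for these points.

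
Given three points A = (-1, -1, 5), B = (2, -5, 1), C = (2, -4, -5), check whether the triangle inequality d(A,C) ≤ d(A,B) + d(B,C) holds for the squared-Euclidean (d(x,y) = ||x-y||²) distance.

d(A,B) = 3² + 4² + 4² = 41, d(B,C) = 0² + 1² + 6² = 37, d(A,C) = 3² + 3² + 10² = 118.
d(A,C) = 118 > 41 + 37 = 78. Triangle inequality is VIOLATED. (Squared-Euclidean is not a metric — this is a counterexample.)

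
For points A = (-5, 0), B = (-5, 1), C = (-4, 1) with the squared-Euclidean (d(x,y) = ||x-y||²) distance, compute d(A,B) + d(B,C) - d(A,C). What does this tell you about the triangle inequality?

d(A,B) = 0² + 1² = 1, d(B,C) = 1² + 0² = 1, d(A,C) = 1² + 1² = 2.
d(A,B) + d(B,C) - d(A,C) = 1 + 1 - 2 = 2 - 2 = 0. This is ≥ 0, so the triangle inequality holds for these points.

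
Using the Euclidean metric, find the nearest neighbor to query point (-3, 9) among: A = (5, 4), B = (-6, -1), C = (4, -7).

Distances: d(A) ≈ 9.434, d(B) ≈ 10.4403, d(C) ≈ 17.4642. Nearest: A = (5, 4) with distance 9.434.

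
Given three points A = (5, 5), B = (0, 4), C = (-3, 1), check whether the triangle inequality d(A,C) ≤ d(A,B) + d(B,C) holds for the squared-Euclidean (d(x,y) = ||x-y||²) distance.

d(A,B) = 5² + 1² = 26, d(B,C) = 3² + 3² = 18, d(A,C) = 8² + 4² = 80.
d(A,C) = 80 > 26 + 18 = 44. Triangle inequality is VIOLATED. (Squared-Euclidean is not a metric — this is a counterexample.)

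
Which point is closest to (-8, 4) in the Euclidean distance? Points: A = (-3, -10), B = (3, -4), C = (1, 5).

Distances: d(A) ≈ 14.8661, d(B) ≈ 13.6015, d(C) ≈ 9.0554. Nearest: C = (1, 5) with distance 9.0554.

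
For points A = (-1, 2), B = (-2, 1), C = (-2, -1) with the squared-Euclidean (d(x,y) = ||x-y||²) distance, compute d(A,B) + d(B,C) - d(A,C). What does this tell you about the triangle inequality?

d(A,B) = 1² + 1² = 2, d(B,C) = 0² + 2² = 4, d(A,C) = 1² + 3² = 10.
d(A,B) + d(B,C) - d(A,C) = 2 + 4 - 10 = 6 - 10 = -4. This is < 0, so the triangle inequality FAILS for these points (squared-Euclidean is not a metric).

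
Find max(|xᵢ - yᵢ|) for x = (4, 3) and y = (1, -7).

max(|x_i - y_i|) = max(|4 - 1|, |3 - (-7)|) = max(3, 10) = 10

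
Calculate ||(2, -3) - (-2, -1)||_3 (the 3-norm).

(Σ|x_i - y_i|^3)^(1/3) = (|2 - (-2)|^3 + |-3 - (-1)|^3)^(1/3)
= (4^3 + 2^3)^(1/3) = (64 + 8)^(1/3) = (72)^(1/3) ≈ 4.1602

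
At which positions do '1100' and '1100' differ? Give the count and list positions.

Differing positions: none. Hamming distance = 0.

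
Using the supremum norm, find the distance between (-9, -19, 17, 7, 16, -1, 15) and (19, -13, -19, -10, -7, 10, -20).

max(|x_i - y_i|) = max(|-9 - 19|, |-19 - (-13)|, |17 - (-19)|, |7 - (-10)|, |16 - (-7)|, |-1 - 10|, |15 - (-20)|) = max(28, 6, 36, 17, 23, 11, 35) = 36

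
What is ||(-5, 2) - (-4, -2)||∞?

max(|x_i - y_i|) = max(|-5 - (-4)|, |2 - (-2)|) = max(1, 4) = 4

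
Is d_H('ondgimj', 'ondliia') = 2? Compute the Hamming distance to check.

Differing positions: 4, 6, 7. Hamming distance = 3, so the claim that d_H = 2 is false.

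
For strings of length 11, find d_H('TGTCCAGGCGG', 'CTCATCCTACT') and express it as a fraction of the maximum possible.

Differing positions: 1, 2, 3, 4, 5, 6, 7, 8, 9, 10, 11. Hamming distance = 11. The maximum possible Hamming distance for length-11 strings is 11, so d_H/11 = 11/11 = 1.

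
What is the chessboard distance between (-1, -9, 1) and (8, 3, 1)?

max(|x_i - y_i|) = max(|-1 - 8|, |-9 - 3|, |1 - 1|) = max(9, 12, 0) = 12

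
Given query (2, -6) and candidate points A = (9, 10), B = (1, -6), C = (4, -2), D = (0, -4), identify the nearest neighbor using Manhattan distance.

Distances: d(A) = 23, d(B) = 1, d(C) = 6, d(D) = 4. Nearest: B = (1, -6) with distance 1.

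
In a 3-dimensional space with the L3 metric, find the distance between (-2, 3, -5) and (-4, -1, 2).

(Σ|x_i - y_i|^3)^(1/3) = (|-2 - (-4)|^3 + |3 - (-1)|^3 + |-5 - 2|^3)^(1/3)
= (2^3 + 4^3 + 7^3)^(1/3) = (8 + 64 + 343)^(1/3) = (415)^(1/3) ≈ 7.459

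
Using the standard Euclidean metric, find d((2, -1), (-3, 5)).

√(Σ(x_i - y_i)²) = √((2 - (-3))² + (-1 - 5)²)
= √(5² + (-6)²) = √(25 + 36) = √61 ≈ 7.8102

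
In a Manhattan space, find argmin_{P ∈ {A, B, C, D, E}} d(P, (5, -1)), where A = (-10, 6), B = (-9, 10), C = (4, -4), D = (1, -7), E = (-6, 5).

Distances: d(A) = 22, d(B) = 25, d(C) = 4, d(D) = 10, d(E) = 17. Nearest: C = (4, -4) with distance 4.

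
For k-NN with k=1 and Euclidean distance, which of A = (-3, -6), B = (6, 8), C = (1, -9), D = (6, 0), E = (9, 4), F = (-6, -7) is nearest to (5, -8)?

Distances: d(A) ≈ 8.2462, d(B) ≈ 16.0312, d(C) ≈ 4.1231, d(D) ≈ 8.0623, d(E) ≈ 12.6491, d(F) ≈ 11.0454. Nearest: C = (1, -9) with distance 4.1231.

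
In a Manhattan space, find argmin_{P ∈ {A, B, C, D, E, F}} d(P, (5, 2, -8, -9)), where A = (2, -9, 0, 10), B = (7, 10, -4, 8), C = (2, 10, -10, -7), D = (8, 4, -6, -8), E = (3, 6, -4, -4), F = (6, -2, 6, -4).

Distances: d(A) = 41, d(B) = 31, d(C) = 15, d(D) = 8, d(E) = 15, d(F) = 24. Nearest: D = (8, 4, -6, -8) with distance 8.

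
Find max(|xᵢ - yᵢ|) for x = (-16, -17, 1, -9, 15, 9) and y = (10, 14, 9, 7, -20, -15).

max(|x_i - y_i|) = max(|-16 - 10|, |-17 - 14|, |1 - 9|, |-9 - 7|, |15 - (-20)|, |9 - (-15)|) = max(26, 31, 8, 16, 35, 24) = 35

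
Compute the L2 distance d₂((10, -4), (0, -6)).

√(Σ(x_i - y_i)²) = √((10 - 0)² + (-4 - (-6))²)
= √(10² + 2²) = √(100 + 4) = √104 ≈ 10.198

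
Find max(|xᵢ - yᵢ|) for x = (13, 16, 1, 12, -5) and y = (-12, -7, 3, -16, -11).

max(|x_i - y_i|) = max(|13 - (-12)|, |16 - (-7)|, |1 - 3|, |12 - (-16)|, |-5 - (-11)|) = max(25, 23, 2, 28, 6) = 28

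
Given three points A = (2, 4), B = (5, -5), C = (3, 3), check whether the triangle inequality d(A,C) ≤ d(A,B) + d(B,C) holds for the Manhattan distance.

d(A,B) = 3 + 9 = 12, d(B,C) = 2 + 8 = 10, d(A,C) = 1 + 1 = 2.
d(A,C) = 2 ≤ 12 + 10 = 22. Triangle inequality is satisfied.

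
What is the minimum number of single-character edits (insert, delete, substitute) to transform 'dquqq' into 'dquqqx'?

Let D[i][j] be the edit distance between the first i characters of 'dquqq' and the first j characters of 'dquqqx', with D[i][0] = i, D[0][j] = j, and D[i][j] = D[i-1][j-1] if the characters match, else 1 + min(D[i-1][j], D[i][j-1], D[i-1][j-1]). Filling the table (rows: prefixes of 'dquqq', columns: prefixes of 'dquqqx'):
     ε  d  q  u  q  q  x
  ε  0  1  2  3  4  5  6
  d  1  0  1  2  3  4  5
  q  2  1  0  1  2  3  4
  u  3  2  1  0  1  2  3
  q  4  3  2  1  0  1  2
  q  5  4  3  2  1  0  1
The bottom-right entry gives D[5][6] = 1, so no sequence of fewer than 1 edit works. Backtracking through the table gives one optimal edit sequence (1 edit):
  dquqq → dquqqx (ins x @6)
Edit distance = 1.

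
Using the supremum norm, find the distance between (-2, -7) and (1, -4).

max(|x_i - y_i|) = max(|-2 - 1|, |-7 - (-4)|) = max(3, 3) = 3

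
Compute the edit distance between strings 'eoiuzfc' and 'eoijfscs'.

Let D[i][j] be the edit distance between the first i characters of 'eoiuzfc' and the first j characters of 'eoijfscs', with D[i][0] = i, D[0][j] = j, and D[i][j] = D[i-1][j-1] if the characters match, else 1 + min(D[i-1][j], D[i][j-1], D[i-1][j-1]). Filling the table (rows: prefixes of 'eoiuzfc', columns: prefixes of 'eoijfscs'):
     ε  e  o  i  j  f  s  c  s
  ε  0  1  2  3  4  5  6  7  8
  e  1  0  1  2  3  4  5  6  7
  o  2  1  0  1  2  3  4  5  6
  i  3  2  1  0  1  2  3  4  5
  u  4  3  2  1  1  2  3  4  5
  z  5  4  3  2  2  2  3  4  5
  f  6  5  4  3  3  2  3  4  5
  c  7  6  5  4  4  3  3  3  4
The bottom-right entry gives D[7][8] = 4, so no sequence of fewer than 4 edits works. Backtracking through the table gives one optimal edit sequence (4 edits):
  eoiuzfc → eoijzfc (sub u→j @4)
  eoijzfc → eoijffc (sub z→f @5)
  eoijffc → eoijfsc (sub f→s @6)
  eoijfsc → eoijfscs (ins s @8)
Edit distance = 4.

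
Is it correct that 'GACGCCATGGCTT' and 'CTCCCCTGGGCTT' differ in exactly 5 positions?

Differing positions: 1, 2, 4, 7, 8. Hamming distance = 5, so the claim is true.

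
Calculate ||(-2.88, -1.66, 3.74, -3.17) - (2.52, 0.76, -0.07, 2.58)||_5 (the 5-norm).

(Σ|x_i - y_i|^5)^(1/5) = (|-2.88 - 2.52|^5 + |-1.66 - 0.76|^5 + |3.74 - (-0.07)|^5 + |-3.17 - 2.58|^5)^(1/5)
= (5.4^5 + 2.42^5 + 3.81^5 + 5.75^5)^(1/5) ≈ (4591.6502 + 82.9998 + 802.8324 + 6285.4912)^(1/5) = (11762.9736)^(1/5) ≈ 6.5178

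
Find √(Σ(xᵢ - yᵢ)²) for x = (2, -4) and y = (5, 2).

√(Σ(x_i - y_i)²) = √((2 - 5)² + (-4 - 2)²)
= √((-3)² + (-6)²) = √(9 + 36) = √45 ≈ 6.7082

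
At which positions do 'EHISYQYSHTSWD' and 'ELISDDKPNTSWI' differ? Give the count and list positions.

Differing positions: 2, 5, 6, 7, 8, 9, 13. Hamming distance = 7.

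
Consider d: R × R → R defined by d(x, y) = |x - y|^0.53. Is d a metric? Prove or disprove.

Yes. With 0 < p = 0.53 ≤ 1, d(x,y) = |x-y|^0.53 is a metric on R. Non-negativity and symmetry are immediate; |x-y|^0.53 = 0 ⟺ |x-y| = 0 ⟺ x = y. For the triangle inequality, the function t ↦ t^0.53 is subadditive on [0,∞) when p ≤ 1, so |x-z|^0.53 ≤ (|x-y| + |y-z|)^0.53 ≤ |x-y|^0.53 + |y-z|^0.53.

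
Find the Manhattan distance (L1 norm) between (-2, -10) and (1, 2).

Σ|x_i - y_i| = |-2 - 1| + |-10 - 2| = 3 + 12 = 15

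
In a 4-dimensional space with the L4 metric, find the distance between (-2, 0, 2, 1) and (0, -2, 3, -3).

(Σ|x_i - y_i|^4)^(1/4) = (|-2 - 0|^4 + |0 - (-2)|^4 + |2 - 3|^4 + |1 - (-3)|^4)^(1/4)
= (2^4 + 2^4 + 1^4 + 4^4)^(1/4) = (16 + 16 + 1 + 256)^(1/4) = (289)^(1/4) ≈ 4.1231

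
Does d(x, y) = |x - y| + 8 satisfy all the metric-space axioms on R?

No. d fails identity of indiscernibles (specifically d(x,x) = 0): d(5, 5) = |5 - 5| + 8 = 0 + 8 = 8 ≠ 0.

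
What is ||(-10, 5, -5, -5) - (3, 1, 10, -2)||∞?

max(|x_i - y_i|) = max(|-10 - 3|, |5 - 1|, |-5 - 10|, |-5 - (-2)|) = max(13, 4, 15, 3) = 15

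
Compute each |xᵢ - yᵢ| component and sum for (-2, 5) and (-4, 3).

Σ|x_i - y_i| = |-2 - (-4)| + |5 - 3| = 2 + 2 = 4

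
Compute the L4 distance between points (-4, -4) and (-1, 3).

(Σ|x_i - y_i|^4)^(1/4) = (|-4 - (-1)|^4 + |-4 - 3|^4)^(1/4)
= (3^4 + 7^4)^(1/4) = (81 + 2401)^(1/4) = (2482)^(1/4) ≈ 7.0583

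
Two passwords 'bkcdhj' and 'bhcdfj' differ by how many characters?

Differing positions: 2, 5. Hamming distance = 2.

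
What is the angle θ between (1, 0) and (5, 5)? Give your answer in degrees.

With u = (1, 0), v = (5, 5):
u·v = 1·5 + 0·5 = 5 + 0 = 5.
|u| = √(1² + 0²) = √1, |v| = √(5² + 5²) = √50, so |u||v| = √(1·50) = √50.
cos θ = (u·v)/(|u||v|) = 5/√50 ≈ 0.707107
θ = arccos(0.707107) ≈ 45°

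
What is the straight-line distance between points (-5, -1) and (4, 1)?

√(Σ(x_i - y_i)²) = √((-5 - 4)² + (-1 - 1)²)
= √((-9)² + (-2)²) = √(81 + 4) = √85 ≈ 9.2195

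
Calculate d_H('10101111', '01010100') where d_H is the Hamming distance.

Differing positions: 1, 2, 3, 4, 5, 7, 8. Hamming distance = 7.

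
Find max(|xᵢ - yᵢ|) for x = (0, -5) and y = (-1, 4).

max(|x_i - y_i|) = max(|0 - (-1)|, |-5 - 4|) = max(1, 9) = 9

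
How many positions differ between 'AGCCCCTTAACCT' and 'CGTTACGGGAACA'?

Differing positions: 1, 3, 4, 5, 7, 8, 9, 11, 13. Hamming distance = 9.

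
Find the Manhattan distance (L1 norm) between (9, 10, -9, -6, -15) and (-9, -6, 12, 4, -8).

Σ|x_i - y_i| = |9 - (-9)| + |10 - (-6)| + |-9 - 12| + |-6 - 4| + |-15 - (-8)| = 18 + 16 + 21 + 10 + 7 = 72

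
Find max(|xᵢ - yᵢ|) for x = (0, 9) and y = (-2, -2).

max(|x_i - y_i|) = max(|0 - (-2)|, |9 - (-2)|) = max(2, 11) = 11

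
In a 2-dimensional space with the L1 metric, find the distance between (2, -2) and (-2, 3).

Σ|x_i - y_i| = |2 - (-2)| + |-2 - 3| = 4 + 5 = 9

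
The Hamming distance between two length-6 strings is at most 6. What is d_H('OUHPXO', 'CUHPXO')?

Differing positions: 1. Hamming distance = 1. The maximum possible Hamming distance for length-6 strings is 6, so d_H/6 = 1/6 ≈ 0.1667.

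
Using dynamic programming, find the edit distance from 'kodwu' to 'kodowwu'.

Let D[i][j] be the edit distance between the first i characters of 'kodwu' and the first j characters of 'kodowwu', with D[i][0] = i, D[0][j] = j, and D[i][j] = D[i-1][j-1] if the characters match, else 1 + min(D[i-1][j], D[i][j-1], D[i-1][j-1]). Filling the table (rows: prefixes of 'kodwu', columns: prefixes of 'kodowwu'):
     ε  k  o  d  o  w  w  u
  ε  0  1  2  3  4  5  6  7
  k  1  0  1  2  3  4  5  6
  o  2  1  0  1  2  3  4  5
  d  3  2  1  0  1  2  3  4
  w  4  3  2  1  1  1  2  3
  u  5  4  3  2  2  2  2  2
The bottom-right entry gives D[5][7] = 2, so no sequence of fewer than 2 edits works. Backtracking through the table gives one optimal edit sequence (2 edits):
  kodwu → kodowu (ins o @4)
  kodowu → kodowwu (ins w @5)
Edit distance = 2.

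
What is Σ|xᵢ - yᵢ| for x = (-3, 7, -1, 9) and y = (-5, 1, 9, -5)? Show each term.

Σ|x_i - y_i| = |-3 - (-5)| + |7 - 1| + |-1 - 9| + |9 - (-5)| = 2 + 6 + 10 + 14 = 32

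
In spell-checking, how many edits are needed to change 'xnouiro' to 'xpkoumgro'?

Let D[i][j] be the edit distance between the first i characters of 'xnouiro' and the first j characters of 'xpkoumgro', with D[i][0] = i, D[0][j] = j, and D[i][j] = D[i-1][j-1] if the characters match, else 1 + min(D[i-1][j], D[i][j-1], D[i-1][j-1]). Filling the table (rows: prefixes of 'xnouiro', columns: prefixes of 'xpkoumgro'):
     ε  x  p  k  o  u  m  g  r  o
  ε  0  1  2  3  4  5  6  7  8  9
  x  1  0  1  2  3  4  5  6  7  8
  n  2  1  1  2  3  4  5  6  7  8
  o  3  2  2  2  2  3  4  5  6  7
  u  4  3  3  3  3  2  3  4  5  6
  i  5  4  4  4  4  3  3  4  5  6
  r  6  5  5  5  5  4  4  4  4  5
  o  7  6  6  6  5  5  5  5  5  4
The bottom-right entry gives D[7][9] = 4, so no sequence of fewer than 4 edits works. Backtracking through the table gives one optimal edit sequence (4 edits):
  xnouiro → xpnouiro (ins p @2)
  xpnouiro → xpkouiro (sub n→k @3)
  xpkouiro → xpkoumiro (ins m @6)
  xpkoumiro → xpkoumgro (sub i→g @7)
Edit distance = 4.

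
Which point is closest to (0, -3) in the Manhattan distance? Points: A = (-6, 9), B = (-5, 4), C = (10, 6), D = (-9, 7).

Distances: d(A) = 18, d(B) = 12, d(C) = 19, d(D) = 19. Nearest: B = (-5, 4) with distance 12.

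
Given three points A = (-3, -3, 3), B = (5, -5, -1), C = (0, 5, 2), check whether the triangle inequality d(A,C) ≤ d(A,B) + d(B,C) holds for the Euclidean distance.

d(A,B) = √(8² + 2² + 4²) = √84 ≈ 9.1652, d(B,C) = √(5² + 10² + 3²) = √134 ≈ 11.5758, d(A,C) = √(3² + 8² + 1²) = √74 ≈ 8.6023.
d(A,C) ≈ 8.6023 ≤ 9.1652 + 11.5758 = 20.741. Triangle inequality is satisfied.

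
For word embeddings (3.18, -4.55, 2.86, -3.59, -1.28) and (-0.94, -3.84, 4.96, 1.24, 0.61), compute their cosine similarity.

With u = (3.18, -4.55, 2.86, -3.59, -1.28), v = (-0.94, -3.84, 4.96, 1.24, 0.61):
u·v = 3.18·(-0.94) + (-4.55)·(-3.84) + 2.86·4.96 + (-3.59)·1.24 + (-1.28)·0.61 = (-2.9892) + 17.472 + 14.1856 + (-4.4516) + (-0.7808) = 23.436.
|u| = √(3.18² + (-4.55)² + 2.86² + (-3.59)² + (-1.28)²) = √(10.1124 + 20.7025 + 8.1796 + 12.8881 + 1.6384) = √53.521, |v| = √((-0.94)² + (-3.84)² + 4.96² + 1.24² + 0.61²) = √(0.8836 + 14.7456 + 24.6016 + 1.5376 + 0.3721) = √42.1405.
cos θ = (u·v)/(|u||v|) = 23.436/(√53.521·√42.1405) ≈ 0.4935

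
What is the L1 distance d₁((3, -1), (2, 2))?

Σ|x_i - y_i| = |3 - 2| + |-1 - 2| = 1 + 3 = 4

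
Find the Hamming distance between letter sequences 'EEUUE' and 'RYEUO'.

Differing positions: 1, 2, 3, 5. Hamming distance = 4.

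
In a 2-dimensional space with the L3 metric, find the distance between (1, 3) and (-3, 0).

(Σ|x_i - y_i|^3)^(1/3) = (|1 - (-3)|^3 + |3 - 0|^3)^(1/3)
= (4^3 + 3^3)^(1/3) = (64 + 27)^(1/3) = (91)^(1/3) ≈ 4.4979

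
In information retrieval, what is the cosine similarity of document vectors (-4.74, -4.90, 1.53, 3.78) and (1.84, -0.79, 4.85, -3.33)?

With u = (-4.74, -4.90, 1.53, 3.78), v = (1.84, -0.79, 4.85, -3.33):
u·v = (-4.74)·1.84 + (-4.9)·(-0.79) + 1.53·4.85 + 3.78·(-3.33) = (-8.7216) + 3.871 + 7.4205 + (-12.5874) = -10.0175.
|u| = √((-4.74)² + (-4.9)² + 1.53² + 3.78²) = √(22.4676 + 24.01 + 2.3409 + 14.2884) = √63.1069, |v| = √(1.84² + (-0.79)² + 4.85² + (-3.33)²) = √(3.3856 + 0.6241 + 23.5225 + 11.0889) = √38.6211.
cos θ = (u·v)/(|u||v|) = -10.0175/(√63.1069·√38.6211) ≈ -0.2029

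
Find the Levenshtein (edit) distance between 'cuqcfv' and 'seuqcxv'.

Let D[i][j] be the edit distance between the first i characters of 'cuqcfv' and the first j characters of 'seuqcxv', with D[i][0] = i, D[0][j] = j, and D[i][j] = D[i-1][j-1] if the characters match, else 1 + min(D[i-1][j], D[i][j-1], D[i-1][j-1]). Filling the table (rows: prefixes of 'cuqcfv', columns: prefixes of 'seuqcxv'):
     ε  s  e  u  q  c  x  v
  ε  0  1  2  3  4  5  6  7
  c  1  1  2  3  4  4  5  6
  u  2  2  2  2  3  4  5  6
  q  3  3  3  3  2  3  4  5
  c  4  4  4  4  3  2  3  4
  f  5  5  5  5  4  3  3  4
  v  6  6  6  6  5  4  4  3
The bottom-right entry gives D[6][7] = 3, so no sequence of fewer than 3 edits works. Backtracking through the table gives one optimal edit sequence (3 edits):
  cuqcfv → scuqcfv (ins s @1)
  scuqcfv → seuqcfv (sub c→e @2)
  seuqcfv → seuqcxv (sub f→x @6)
Edit distance = 3.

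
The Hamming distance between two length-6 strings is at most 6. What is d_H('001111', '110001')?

Differing positions: 1, 2, 3, 4, 5. Hamming distance = 5. The maximum possible Hamming distance for length-6 strings is 6, so d_H/6 = 5/6 ≈ 0.8333.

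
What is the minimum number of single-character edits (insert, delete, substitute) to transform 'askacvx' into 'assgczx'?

Let D[i][j] be the edit distance between the first i characters of 'askacvx' and the first j characters of 'assgczx', with D[i][0] = i, D[0][j] = j, and D[i][j] = D[i-1][j-1] if the characters match, else 1 + min(D[i-1][j], D[i][j-1], D[i-1][j-1]). Filling the table (rows: prefixes of 'askacvx', columns: prefixes of 'assgczx'):
     ε  a  s  s  g  c  z  x
  ε  0  1  2  3  4  5  6  7
  a  1  0  1  2  3  4  5  6
  s  2  1  0  1  2  3  4  5
  k  3  2  1  1  2  3  4  5
  a  4  3  2  2  2  3  4  5
  c  5  4  3  3  3  2  3  4
  v  6  5  4  4  4  3  3  4
  x  7  6  5  5  5  4  4  3
The bottom-right entry gives D[7][7] = 3, so no sequence of fewer than 3 edits works. Backtracking through the table gives one optimal edit sequence (3 edits):
  askacvx → assacvx (sub k→s @3)
  assacvx → assgcvx (sub a→g @4)
  assgcvx → assgczx (sub v→z @6)
Edit distance = 3.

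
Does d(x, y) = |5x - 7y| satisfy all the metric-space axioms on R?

No. d fails symmetry: d(6, 8) = |5·6 - 7·8| = |-26| = 26, but d(8, 6) = |5·8 - 7·6| = |-2| = 2. Since 26 ≠ 2, d(x,y) ≠ d(y,x) in general.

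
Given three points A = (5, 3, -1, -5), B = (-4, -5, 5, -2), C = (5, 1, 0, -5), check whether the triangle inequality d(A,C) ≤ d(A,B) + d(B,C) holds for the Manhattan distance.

d(A,B) = 9 + 8 + 6 + 3 = 26, d(B,C) = 9 + 6 + 5 + 3 = 23, d(A,C) = 0 + 2 + 1 + 0 = 3.
d(A,C) = 3 ≤ 26 + 23 = 49. Triangle inequality is satisfied.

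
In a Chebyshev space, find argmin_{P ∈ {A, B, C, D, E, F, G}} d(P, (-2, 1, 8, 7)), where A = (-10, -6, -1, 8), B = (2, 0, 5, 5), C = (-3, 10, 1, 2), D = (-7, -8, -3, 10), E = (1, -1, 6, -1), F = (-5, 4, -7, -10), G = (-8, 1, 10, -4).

Distances: d(A) = 9, d(B) = 4, d(C) = 9, d(D) = 11, d(E) = 8, d(F) = 17, d(G) = 11. Nearest: B = (2, 0, 5, 5) with distance 4.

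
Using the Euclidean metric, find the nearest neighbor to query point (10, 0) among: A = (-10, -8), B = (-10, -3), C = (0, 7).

Distances: d(A) ≈ 21.5407, d(B) ≈ 20.2237, d(C) ≈ 12.2066. Nearest: C = (0, 7) with distance 12.2066.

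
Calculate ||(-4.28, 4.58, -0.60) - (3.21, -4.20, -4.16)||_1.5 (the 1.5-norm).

(Σ|x_i - y_i|^1.5)^(1/1.5) = (|-4.28 - 3.21|^1.5 + |4.58 - (-4.2)|^1.5 + |-0.6 - (-4.16)|^1.5)^(1/1.5)
= (7.49^1.5 + 8.78^1.5 + 3.56^1.5)^(1/1.5) ≈ (20.4985 + 26.0161 + 6.717)^(1/1.5) = (53.2316)^(1/1.5) ≈ 14.1508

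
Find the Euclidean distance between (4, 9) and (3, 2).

√(Σ(x_i - y_i)²) = √((4 - 3)² + (9 - 2)²)
= √(1² + 7²) = √(1 + 49) = √50 ≈ 7.0711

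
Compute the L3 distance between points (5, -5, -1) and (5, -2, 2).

(Σ|x_i - y_i|^3)^(1/3) = (|5 - 5|^3 + |-5 - (-2)|^3 + |-1 - 2|^3)^(1/3)
= (0^3 + 3^3 + 3^3)^(1/3) = (0 + 27 + 27)^(1/3) = (54)^(1/3) ≈ 3.7798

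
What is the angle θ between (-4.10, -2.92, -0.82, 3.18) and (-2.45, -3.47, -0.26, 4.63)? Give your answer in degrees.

With u = (-4.10, -2.92, -0.82, 3.18), v = (-2.45, -3.47, -0.26, 4.63):
u·v = (-4.1)·(-2.45) + (-2.92)·(-3.47) + (-0.82)·(-0.26) + 3.18·4.63 = 10.045 + 10.1324 + 0.2132 + 14.7234 = 35.114.
|u| = √((-4.1)² + (-2.92)² + (-0.82)² + 3.18²) = √(16.81 + 8.5264 + 0.6724 + 10.1124) = √36.1212, |v| = √((-2.45)² + (-3.47)² + (-0.26)² + 4.63²) = √(6.0025 + 12.0409 + 0.0676 + 21.4369) = √39.5479.
cos θ = (u·v)/(|u||v|) = 35.114/(√36.1212·√39.5479) ≈ 0.929047
θ = arccos(0.929047) ≈ 21.71°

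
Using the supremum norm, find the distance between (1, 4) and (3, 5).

max(|x_i - y_i|) = max(|1 - 3|, |4 - 5|) = max(2, 1) = 2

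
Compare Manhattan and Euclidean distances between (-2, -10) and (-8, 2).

L1 = |-2 - (-8)| + |-10 - 2| = 6 + 12 = 18
L2 = √(6² + 12²) = √180 ≈ 13.4164
L1 ≥ L2 always (equality iff movement is along one axis); L1 > L2 here.
Ratio L1/L2 = 18/√180 ≈ 1.3416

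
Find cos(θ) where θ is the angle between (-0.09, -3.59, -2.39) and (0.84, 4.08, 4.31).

With u = (-0.09, -3.59, -2.39), v = (0.84, 4.08, 4.31):
u·v = (-0.09)·0.84 + (-3.59)·4.08 + (-2.39)·4.31 = (-0.0756) + (-14.6472) + (-10.3009) = -25.0237.
|u| = √((-0.09)² + (-3.59)² + (-2.39)²) = √(0.0081 + 12.8881 + 5.7121) = √18.6083, |v| = √(0.84² + 4.08² + 4.31²) = √(0.7056 + 16.6464 + 18.5761) = √35.9281.
cos θ = (u·v)/(|u||v|) = -25.0237/(√18.6083·√35.9281) ≈ -0.9678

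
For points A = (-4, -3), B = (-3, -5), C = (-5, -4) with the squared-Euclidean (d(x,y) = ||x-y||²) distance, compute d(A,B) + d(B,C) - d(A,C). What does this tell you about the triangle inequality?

d(A,B) = 1² + 2² = 5, d(B,C) = 2² + 1² = 5, d(A,C) = 1² + 1² = 2.
d(A,B) + d(B,C) - d(A,C) = 5 + 5 - 2 = 10 - 2 = 8. This is ≥ 0, so the triangle inequality holds for these points.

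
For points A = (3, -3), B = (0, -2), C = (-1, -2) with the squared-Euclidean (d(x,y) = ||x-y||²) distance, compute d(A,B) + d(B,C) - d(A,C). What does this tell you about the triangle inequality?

d(A,B) = 3² + 1² = 10, d(B,C) = 1² + 0² = 1, d(A,C) = 4² + 1² = 17.
d(A,B) + d(B,C) - d(A,C) = 10 + 1 - 17 = 11 - 17 = -6. This is < 0, so the triangle inequality FAILS for these points (squared-Euclidean is not a metric).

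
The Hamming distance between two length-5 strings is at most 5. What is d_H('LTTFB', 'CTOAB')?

Differing positions: 1, 3, 4. Hamming distance = 3. The maximum possible Hamming distance for length-5 strings is 5, so d_H/5 = 3/5 = 0.6.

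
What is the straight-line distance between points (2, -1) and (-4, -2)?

√(Σ(x_i - y_i)²) = √((2 - (-4))² + (-1 - (-2))²)
= √(6² + 1²) = √(36 + 1) = √37 ≈ 6.0828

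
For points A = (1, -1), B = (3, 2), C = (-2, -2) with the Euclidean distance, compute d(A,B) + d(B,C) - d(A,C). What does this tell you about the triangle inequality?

d(A,B) = √(2² + 3²) = √13 ≈ 3.6056, d(B,C) = √(5² + 4²) = √41 ≈ 6.4031, d(A,C) = √(3² + 1²) = √10 ≈ 3.1623.
d(A,B) + d(B,C) - d(A,C) = 3.6056 + 6.4031 - 3.1623 = 10.0087 - 3.1623 = 6.8464 (to 4 decimal places). This is ≥ 0, so the triangle inequality holds for these points.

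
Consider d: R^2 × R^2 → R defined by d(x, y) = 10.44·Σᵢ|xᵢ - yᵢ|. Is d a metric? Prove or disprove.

Yes. The L1 (Manhattan) norm induces a metric on R^2, and multiplying a metric by a positive constant 10.44 > 0 preserves all four axioms: non-negativity (10.44·||x-y|| ≥ 0), identity (10.44·||x-y|| = 0 ⟺ ||x-y|| = 0 ⟺ x = y), symmetry (||x-y|| = ||y-x||), and the triangle inequality (10.44·||x-z|| ≤ 10.44·||x-y|| + 10.44·||y-z||). So d is a metric.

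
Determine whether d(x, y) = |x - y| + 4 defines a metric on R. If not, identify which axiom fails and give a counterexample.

No. d fails identity of indiscernibles (specifically d(x,x) = 0): d(-2, -2) = |-2 - (-2)| + 4 = 0 + 4 = 4 ≠ 0.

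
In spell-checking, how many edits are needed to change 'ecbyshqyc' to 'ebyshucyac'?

Let D[i][j] be the edit distance between the first i characters of 'ecbyshqyc' and the first j characters of 'ebyshucyac', with D[i][0] = i, D[0][j] = j, and D[i][j] = D[i-1][j-1] if the characters match, else 1 + min(D[i-1][j], D[i][j-1], D[i-1][j-1]). Filling the table (rows: prefixes of 'ecbyshqyc', columns: prefixes of 'ebyshucyac'):
     ε  e  b  y  s  h  u  c  y  a  c
  ε  0  1  2  3  4  5  6  7  8  9 10
  e  1  0  1  2  3  4  5  6  7  8  9
  c  2  1  1  2  3  4  5  5  6  7  8
  b  3  2  1  2  3  4  5  6  6  7  8
  y  4  3  2  1  2  3  4  5  6  7  8
  s  5  4  3  2  1  2  3  4  5  6  7
  h  6  5  4  3  2  1  2  3  4  5  6
  q  7  6  5  4  3  2  2  3  4  5  6
  y  8  7  6  5  4  3  3  3  3  4  5
  c  9  8  7  6  5  4  4  3  4  4  4
The bottom-right entry gives D[9][10] = 4, so no sequence of fewer than 4 edits works. Backtracking through the table gives one optimal edit sequence (4 edits):
  ecbyshqyc → ebyshqyc (del c @2)
  ebyshqyc → ebyshuqyc (ins u @6)
  ebyshuqyc → ebyshucyc (sub q→c @7)
  ebyshucyc → ebyshucyac (ins a @9)
Edit distance = 4.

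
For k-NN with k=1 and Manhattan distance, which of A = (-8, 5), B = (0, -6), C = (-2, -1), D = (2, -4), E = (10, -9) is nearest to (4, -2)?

Distances: d(A) = 19, d(B) = 8, d(C) = 7, d(D) = 4, d(E) = 13. Nearest: D = (2, -4) with distance 4.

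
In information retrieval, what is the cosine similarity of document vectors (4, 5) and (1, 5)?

With u = (4, 5), v = (1, 5):
u·v = 4·1 + 5·5 = 4 + 25 = 29.
|u| = √(4² + 5²) = √41, |v| = √(1² + 5²) = √26, so |u||v| = √(41·26) = √1066.
cos θ = (u·v)/(|u||v|) = 29/√1066 ≈ 0.8882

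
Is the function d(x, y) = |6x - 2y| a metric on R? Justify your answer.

No. d fails symmetry: d(7, 4) = |6·7 - 2·4| = |34| = 34, but d(4, 7) = |6·4 - 2·7| = |10| = 10. Since 34 ≠ 10, d(x,y) ≠ d(y,x) in general.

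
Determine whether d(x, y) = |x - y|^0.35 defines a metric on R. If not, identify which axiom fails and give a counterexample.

Yes. With 0 < p = 0.35 ≤ 1, d(x,y) = |x-y|^0.35 is a metric on R. Non-negativity and symmetry are immediate; |x-y|^0.35 = 0 ⟺ |x-y| = 0 ⟺ x = y. For the triangle inequality, the function t ↦ t^0.35 is subadditive on [0,∞) when p ≤ 1, so |x-z|^0.35 ≤ (|x-y| + |y-z|)^0.35 ≤ |x-y|^0.35 + |y-z|^0.35.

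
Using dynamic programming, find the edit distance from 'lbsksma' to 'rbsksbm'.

Let D[i][j] be the edit distance between the first i characters of 'lbsksma' and the first j characters of 'rbsksbm', with D[i][0] = i, D[0][j] = j, and D[i][j] = D[i-1][j-1] if the characters match, else 1 + min(D[i-1][j], D[i][j-1], D[i-1][j-1]). Filling the table (rows: prefixes of 'lbsksma', columns: prefixes of 'rbsksbm'):
     ε  r  b  s  k  s  b  m
  ε  0  1  2  3  4  5  6  7
  l  1  1  2  3  4  5  6  7
  b  2  2  1  2  3  4  5  6
  s  3  3  2  1  2  3  4  5
  k  4  4  3  2  1  2  3  4
  s  5  5  4  3  2  1  2  3
  m  6  6  5  4  3  2  2  2
  a  7  7  6  5  4  3  3  3
The bottom-right entry gives D[7][7] = 3, so no sequence of fewer than 3 edits works. Backtracking through the table gives one optimal edit sequence (3 edits):
  lbsksma → rbsksma (sub l→r @1)
  rbsksma → rbsksba (sub m→b @6)
  rbsksba → rbsksbm (sub a→m @7)
Edit distance = 3.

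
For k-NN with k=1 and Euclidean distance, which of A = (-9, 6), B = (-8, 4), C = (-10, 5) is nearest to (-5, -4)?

Distances: d(A) ≈ 10.7703, d(B) ≈ 8.544, d(C) ≈ 10.2956. Nearest: B = (-8, 4) with distance 8.544.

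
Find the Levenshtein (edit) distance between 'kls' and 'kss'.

Let D[i][j] be the edit distance between the first i characters of 'kls' and the first j characters of 'kss', with D[i][0] = i, D[0][j] = j, and D[i][j] = D[i-1][j-1] if the characters match, else 1 + min(D[i-1][j], D[i][j-1], D[i-1][j-1]). Filling the table (rows: prefixes of 'kls', columns: prefixes of 'kss'):
     ε  k  s  s
  ε  0  1  2  3
  k  1  0  1  2
  l  2  1  1  2
  s  3  2  1  1
The bottom-right entry gives D[3][3] = 1, so no sequence of fewer than 1 edit works. Backtracking through the table gives one optimal edit sequence (1 edit):
  kls → kss (sub l→s @2)
Edit distance = 1.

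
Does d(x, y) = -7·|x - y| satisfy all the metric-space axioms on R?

No. With c = -7 < 0, d fails non-negativity: d(6, 14) = -7·|6 - 14| = -7·8 = -56 < 0.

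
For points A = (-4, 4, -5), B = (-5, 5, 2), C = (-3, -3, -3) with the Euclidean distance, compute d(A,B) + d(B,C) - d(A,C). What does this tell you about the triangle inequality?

d(A,B) = √(1² + 1² + 7²) = √51 ≈ 7.1414, d(B,C) = √(2² + 8² + 5²) = √93 ≈ 9.6437, d(A,C) = √(1² + 7² + 2²) = √54 ≈ 7.3485.
d(A,B) + d(B,C) - d(A,C) = 7.1414 + 9.6437 - 7.3485 = 16.7851 - 7.3485 = 9.4366 (to 4 decimal places). This is ≥ 0, so the triangle inequality holds for these points.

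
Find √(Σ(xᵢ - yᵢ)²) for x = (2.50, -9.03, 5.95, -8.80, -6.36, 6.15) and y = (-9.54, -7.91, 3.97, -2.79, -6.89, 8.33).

√(Σ(x_i - y_i)²) = √((2.5 - (-9.54))² + (-9.03 - (-7.91))² + (5.95 - 3.97)² + (-8.8 - (-2.79))² + (-6.36 - (-6.89))² + (6.15 - 8.33)²)
= √(12.04² + (-1.12)² + 1.98² + (-6.01)² + 0.53² + (-2.18)²) = √(144.9616 + 1.2544 + 3.9204 + 36.1201 + 0.2809 + 4.7524) = √191.2898 ≈ 13.8308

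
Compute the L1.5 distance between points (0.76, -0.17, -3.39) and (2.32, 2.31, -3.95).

(Σ|x_i - y_i|^1.5)^(1/1.5) = (|0.76 - 2.32|^1.5 + |-0.17 - 2.31|^1.5 + |-3.39 - (-3.95)|^1.5)^(1/1.5)
= (1.56^1.5 + 2.48^1.5 + 0.56^1.5)^(1/1.5) ≈ (1.9484 + 3.9055 + 0.4191)^(1/1.5) = (6.273)^(1/1.5) ≈ 3.4013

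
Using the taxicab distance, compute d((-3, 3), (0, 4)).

Σ|x_i - y_i| = |-3 - 0| + |3 - 4| = 3 + 1 = 4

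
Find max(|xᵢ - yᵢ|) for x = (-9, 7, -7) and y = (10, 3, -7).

max(|x_i - y_i|) = max(|-9 - 10|, |7 - 3|, |-7 - (-7)|) = max(19, 4, 0) = 19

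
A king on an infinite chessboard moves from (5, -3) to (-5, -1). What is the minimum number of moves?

max(|x_i - y_i|) = max(|5 - (-5)|, |-3 - (-1)|) = max(10, 2) = 10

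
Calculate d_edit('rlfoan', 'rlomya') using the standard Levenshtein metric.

Let D[i][j] be the edit distance between the first i characters of 'rlfoan' and the first j characters of 'rlomya', with D[i][0] = i, D[0][j] = j, and D[i][j] = D[i-1][j-1] if the characters match, else 1 + min(D[i-1][j], D[i][j-1], D[i-1][j-1]). Filling the table (rows: prefixes of 'rlfoan', columns: prefixes of 'rlomya'):
     ε  r  l  o  m  y  a
  ε  0  1  2  3  4  5  6
  r  1  0  1  2  3  4  5
  l  2  1  0  1  2  3  4
  f  3  2  1  1  2  3  4
  o  4  3  2  1  2  3  4
  a  5  4  3  2  2  3  3
  n  6  5  4  3  3  3  4
The bottom-right entry gives D[6][6] = 4, so no sequence of fewer than 4 edits works. Backtracking through the table gives one optimal edit sequence (4 edits):
  rlfoan → rlooan (sub f→o @3)
  rlooan → rloman (sub o→m @4)
  rloman → rlomyn (sub a→y @5)
  rlomyn → rlomya (sub n→a @6)
Edit distance = 4.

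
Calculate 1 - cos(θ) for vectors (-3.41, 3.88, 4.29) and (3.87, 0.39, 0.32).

With u = (-3.41, 3.88, 4.29), v = (3.87, 0.39, 0.32):
u·v = (-3.41)·3.87 + 3.88·0.39 + 4.29·0.32 = (-13.1967) + 1.5132 + 1.3728 = -10.3107.
|u| = √((-3.41)² + 3.88² + 4.29²) = √(11.6281 + 15.0544 + 18.4041) = √45.0866, |v| = √(3.87² + 0.39² + 0.32²) = √(14.9769 + 0.1521 + 0.1024) = √15.2314.
cos θ = (u·v)/(|u||v|) = -10.3107/(√45.0866·√15.2314) ≈ -0.3935
Cosine distance = 1 - cos θ ≈ 1 - (-0.3935) = 1.3935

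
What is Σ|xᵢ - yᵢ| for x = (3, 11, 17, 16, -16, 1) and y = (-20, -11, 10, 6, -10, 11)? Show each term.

Σ|x_i - y_i| = |3 - (-20)| + |11 - (-11)| + |17 - 10| + |16 - 6| + |-16 - (-10)| + |1 - 11| = 23 + 22 + 7 + 10 + 6 + 10 = 78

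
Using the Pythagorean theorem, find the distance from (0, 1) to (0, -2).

√(Σ(x_i - y_i)²) = √((0 - 0)² + (1 - (-2))²)
= √(0² + 3²) = √(0 + 9) = √9 = 3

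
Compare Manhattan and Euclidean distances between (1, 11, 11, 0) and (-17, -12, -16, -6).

L1 = |1 - (-17)| + |11 - (-12)| + |11 - (-16)| + |0 - (-6)| = 18 + 23 + 27 + 6 = 74
L2 = √(18² + 23² + 27² + 6²) = √1618 ≈ 40.2244
L1 ≥ L2 always (equality iff movement is along one axis); L1 > L2 here.
Ratio L1/L2 = 74/√1618 ≈ 1.8397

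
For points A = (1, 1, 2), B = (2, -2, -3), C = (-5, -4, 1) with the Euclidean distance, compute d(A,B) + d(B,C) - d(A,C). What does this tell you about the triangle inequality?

d(A,B) = √(1² + 3² + 5²) = √35 ≈ 5.9161, d(B,C) = √(7² + 2² + 4²) = √69 ≈ 8.3066, d(A,C) = √(6² + 5² + 1²) = √62 ≈ 7.874.
d(A,B) + d(B,C) - d(A,C) = 5.9161 + 8.3066 - 7.874 = 14.2227 - 7.874 = 6.3487 (to 4 decimal places). This is ≥ 0, so the triangle inequality holds for these points.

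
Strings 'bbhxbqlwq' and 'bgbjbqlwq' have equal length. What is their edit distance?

Let D[i][j] be the edit distance between the first i characters of 'bbhxbqlwq' and the first j characters of 'bgbjbqlwq', with D[i][0] = i, D[0][j] = j, and D[i][j] = D[i-1][j-1] if the characters match, else 1 + min(D[i-1][j], D[i][j-1], D[i-1][j-1]). Filling the table (rows: prefixes of 'bbhxbqlwq', columns: prefixes of 'bgbjbqlwq'):
     ε  b  g  b  j  b  q  l  w  q
  ε  0  1  2  3  4  5  6  7  8  9
  b  1  0  1  2  3  4  5  6  7  8
  b  2  1  1  1  2  3  4  5  6  7
  h  3  2  2  2  2  3  4  5  6  7
  x  4  3  3  3  3  3  4  5  6  7
  b  5  4  4  3  4  3  4  5  6  7
  q  6  5  5  4  4  4  3  4  5  6
  l  7  6  6  5  5  5  4  3  4  5
  w  8  7  7  6  6  6  5  4  3  4
  q  9  8  8  7  7  7  6  5  4  3
The bottom-right entry gives D[9][9] = 3, so no sequence of fewer than 3 edits works. Backtracking through the table gives one optimal edit sequence (3 edits):
  bbhxbqlwq → bghxbqlwq (sub b→g @2)
  bghxbqlwq → bgbxbqlwq (sub h→b @3)
  bgbxbqlwq → bgbjbqlwq (sub x→j @4)
Edit distance = 3.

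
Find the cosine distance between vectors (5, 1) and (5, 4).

With u = (5, 1), v = (5, 4):
u·v = 5·5 + 1·4 = 25 + 4 = 29.
|u| = √(5² + 1²) = √26, |v| = √(5² + 4²) = √41, so |u||v| = √(26·41) = √1066.
cos θ = (u·v)/(|u||v|) = 29/√1066 ≈ 0.8882
Cosine distance = 1 - cos θ ≈ 1 - 0.8882 = 0.1118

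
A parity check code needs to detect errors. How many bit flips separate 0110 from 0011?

Differing positions: 2, 4. Hamming distance = 2.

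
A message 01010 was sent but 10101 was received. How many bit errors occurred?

Differing positions: 1, 2, 3, 4, 5. Hamming distance = 5.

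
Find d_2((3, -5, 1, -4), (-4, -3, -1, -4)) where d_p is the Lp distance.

(Σ|x_i - y_i|^2)^(1/2) = (|3 - (-4)|^2 + |-5 - (-3)|^2 + |1 - (-1)|^2 + |-4 - (-4)|^2)^(1/2)
= (7^2 + 2^2 + 2^2 + 0^2)^(1/2) = (49 + 4 + 4 + 0)^(1/2) = (57)^(1/2) ≈ 7.5498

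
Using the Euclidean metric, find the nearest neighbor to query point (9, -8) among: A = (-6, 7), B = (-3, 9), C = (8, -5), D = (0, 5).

Distances: d(A) ≈ 21.2132, d(B) ≈ 20.8087, d(C) ≈ 3.1623, d(D) ≈ 15.8114. Nearest: C = (8, -5) with distance 3.1623.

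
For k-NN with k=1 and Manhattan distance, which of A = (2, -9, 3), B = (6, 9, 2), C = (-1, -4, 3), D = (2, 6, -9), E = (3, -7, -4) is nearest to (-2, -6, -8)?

Distances: d(A) = 18, d(B) = 33, d(C) = 14, d(D) = 17, d(E) = 10. Nearest: E = (3, -7, -4) with distance 10.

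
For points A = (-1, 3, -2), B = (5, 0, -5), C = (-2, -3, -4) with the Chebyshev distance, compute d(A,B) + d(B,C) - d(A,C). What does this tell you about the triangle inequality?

d(A,B) = max(6, 3, 3) = 6, d(B,C) = max(7, 3, 1) = 7, d(A,C) = max(1, 6, 2) = 6.
d(A,B) + d(B,C) - d(A,C) = 6 + 7 - 6 = 13 - 6 = 7. This is ≥ 0, so the triangle inequality holds for these points.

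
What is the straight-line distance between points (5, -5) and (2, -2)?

√(Σ(x_i - y_i)²) = √((5 - 2)² + (-5 - (-2))²)
= √(3² + (-3)²) = √(9 + 9) = √18 ≈ 4.2426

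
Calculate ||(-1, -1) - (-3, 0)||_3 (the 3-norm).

(Σ|x_i - y_i|^3)^(1/3) = (|-1 - (-3)|^3 + |-1 - 0|^3)^(1/3)
= (2^3 + 1^3)^(1/3) = (8 + 1)^(1/3) = (9)^(1/3) ≈ 2.0801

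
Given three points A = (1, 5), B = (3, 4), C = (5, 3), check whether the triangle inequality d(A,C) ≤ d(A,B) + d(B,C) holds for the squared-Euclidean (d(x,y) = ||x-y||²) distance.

d(A,B) = 2² + 1² = 5, d(B,C) = 2² + 1² = 5, d(A,C) = 4² + 2² = 20.
d(A,C) = 20 > 5 + 5 = 10. Triangle inequality is VIOLATED. (Squared-Euclidean is not a metric — this is a counterexample.)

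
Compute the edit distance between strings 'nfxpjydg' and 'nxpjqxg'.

Let D[i][j] be the edit distance between the first i characters of 'nfxpjydg' and the first j characters of 'nxpjqxg', with D[i][0] = i, D[0][j] = j, and D[i][j] = D[i-1][j-1] if the characters match, else 1 + min(D[i-1][j], D[i][j-1], D[i-1][j-1]). Filling the table (rows: prefixes of 'nfxpjydg', columns: prefixes of 'nxpjqxg'):
     ε  n  x  p  j  q  x  g
  ε  0  1  2  3  4  5  6  7
  n  1  0  1  2  3  4  5  6
  f  2  1  1  2  3  4  5  6
  x  3  2  1  2  3  4  4  5
  p  4  3  2  1  2  3  4  5
  j  5  4  3  2  1  2  3  4
  y  6  5  4  3  2  2  3  4
  d  7  6  5  4  3  3  3  4
  g  8  7  6  5  4  4  4  3
The bottom-right entry gives D[8][7] = 3, so no sequence of fewer than 3 edits works. Backtracking through the table gives one optimal edit sequence (3 edits):
  nfxpjydg → nxpjydg (del f @2)
  nxpjydg → nxpjqdg (sub y→q @5)
  nxpjqdg → nxpjqxg (sub d→x @6)
Edit distance = 3.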